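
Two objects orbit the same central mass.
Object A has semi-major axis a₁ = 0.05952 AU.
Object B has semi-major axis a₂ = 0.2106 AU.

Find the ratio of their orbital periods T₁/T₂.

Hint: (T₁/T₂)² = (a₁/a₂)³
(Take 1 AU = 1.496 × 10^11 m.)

Convert to SI: a₁ = 0.05952 AU = 8.90419e+09 m; a₂ = 0.2106 AU = 3.15058e+10 m.
From Kepler's third law, (T₁/T₂)² = (a₁/a₂)³, so T₁/T₂ = (a₁/a₂)^(3/2).
a₁/a₂ = 8.90419e+09 / 3.15058e+10 = 0.282621.
T₁/T₂ = (0.282621)^(3/2) ≈ 0.1502.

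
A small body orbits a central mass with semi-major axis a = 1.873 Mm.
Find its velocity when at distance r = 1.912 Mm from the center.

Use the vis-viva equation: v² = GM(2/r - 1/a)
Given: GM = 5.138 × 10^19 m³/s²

Convert to SI: a = 1.873 Mm = 1.873e+06 m; r = 1.912 Mm = 1.912e+06 m.
Vis-viva: v = √(GM · (2/r − 1/a)).
2/r − 1/a = 2/1.912e+06 − 1/1.873e+06 = 5.12122e-07 m⁻¹.
v = √(5.138e+19 · 5.12122e-07) m/s ≈ 5.13e+06 m/s = 5130 km/s.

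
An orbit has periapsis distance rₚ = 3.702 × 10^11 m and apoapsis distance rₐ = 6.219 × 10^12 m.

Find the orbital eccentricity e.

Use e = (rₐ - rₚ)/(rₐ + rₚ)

e = (rₐ − rₚ) / (rₐ + rₚ).
e = (6.219e+12 − 3.702e+11) / (6.219e+12 + 3.702e+11) = 5.8488e+12 / 6.5892e+12 ≈ 0.8876.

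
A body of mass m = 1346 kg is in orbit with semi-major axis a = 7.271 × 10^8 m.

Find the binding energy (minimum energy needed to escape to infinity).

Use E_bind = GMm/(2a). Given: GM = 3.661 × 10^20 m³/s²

Total orbital energy is E = −GMm/(2a); binding energy is E_bind = −E = GMm/(2a).
E_bind = 3.661e+20 · 1346 / (2 · 7.271e+08) J ≈ 3.389e+14 J = 338.9 TJ.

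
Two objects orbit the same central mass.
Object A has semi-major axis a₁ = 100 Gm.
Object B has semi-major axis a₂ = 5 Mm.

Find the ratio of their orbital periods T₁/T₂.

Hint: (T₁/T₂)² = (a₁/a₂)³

Convert to SI: a₁ = 100 Gm = 1e+11 m; a₂ = 5 Mm = 5e+06 m.
From Kepler's third law, (T₁/T₂)² = (a₁/a₂)³, so T₁/T₂ = (a₁/a₂)^(3/2).
a₁/a₂ = 1e+11 / 5e+06 = 20000.
T₁/T₂ = (20000)^(3/2) ≈ 2.828e+06.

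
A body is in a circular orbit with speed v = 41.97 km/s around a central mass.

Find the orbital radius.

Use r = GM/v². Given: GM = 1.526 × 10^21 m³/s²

Convert to SI: v = 41.97 km/s = 41970 m/s.
For a circular orbit, v² = GM / r, so r = GM / v².
r = 1.526e+21 / (41970)² m ≈ 8.663e+11 m = 8.663 × 10^11 m.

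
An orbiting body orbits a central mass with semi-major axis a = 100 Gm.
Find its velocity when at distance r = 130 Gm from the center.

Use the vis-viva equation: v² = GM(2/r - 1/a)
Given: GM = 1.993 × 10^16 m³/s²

Convert to SI: a = 100 Gm = 1e+11 m; r = 130 Gm = 1.3e+11 m.
Vis-viva: v = √(GM · (2/r − 1/a)).
2/r − 1/a = 2/1.3e+11 − 1/1e+11 = 5.38462e-12 m⁻¹.
v = √(1.993e+16 · 5.38462e-12) m/s ≈ 327.6 m/s = 327.6 m/s.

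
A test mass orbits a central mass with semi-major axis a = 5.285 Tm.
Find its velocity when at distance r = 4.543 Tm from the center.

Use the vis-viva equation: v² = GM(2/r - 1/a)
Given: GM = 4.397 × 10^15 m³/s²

Convert to SI: a = 5.285 Tm = 5.285e+12 m; r = 4.543 Tm = 4.543e+12 m.
Vis-viva: v = √(GM · (2/r − 1/a)).
2/r − 1/a = 2/4.543e+12 − 1/5.285e+12 = 2.51023e-13 m⁻¹.
v = √(4.397e+15 · 2.51023e-13) m/s ≈ 33.22 m/s = 33.22 m/s.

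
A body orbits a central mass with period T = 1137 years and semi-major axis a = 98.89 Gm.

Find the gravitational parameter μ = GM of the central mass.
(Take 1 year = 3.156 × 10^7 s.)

Convert to SI: T = 1137 years = 3.58837e+10 s; a = 98.89 Gm = 9.889e+10 m.
GM = 4π² · a³ / T².
GM = 4π² · (9.889e+10)³ / (3.58837e+10)² m³/s² ≈ 2.965e+13 m³/s² = 2.965 × 10^13 m³/s².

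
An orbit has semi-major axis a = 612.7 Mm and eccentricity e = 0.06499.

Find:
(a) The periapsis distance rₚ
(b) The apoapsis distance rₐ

Convert to SI: a = 612.7 Mm = 6.127e+08 m.
(a) rₚ = a(1 − e) = 6.127e+08 · (1 − 0.06499) = 6.127e+08 · 0.93501 ≈ 5.729e+08 m = 572.9 Mm.
(b) rₐ = a(1 + e) = 6.127e+08 · (1 + 0.06499) = 6.127e+08 · 1.06499 ≈ 6.525e+08 m = 652.5 Mm.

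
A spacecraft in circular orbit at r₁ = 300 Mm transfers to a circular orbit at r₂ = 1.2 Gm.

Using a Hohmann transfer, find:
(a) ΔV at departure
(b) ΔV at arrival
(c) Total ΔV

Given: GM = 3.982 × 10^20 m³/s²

Convert to SI: r₁ = 300 Mm = 3e+08 m; r₂ = 1.2 Gm = 1.2e+09 m.
Transfer semi-major axis: a_t = (r₁ + r₂)/2 = (3e+08 + 1.2e+09)/2 = 7.5e+08 m.
Circular speeds: v₁ = √(GM/r₁) = 1.1521e+06 m/s, v₂ = √(GM/r₂) = 576050 m/s.
Transfer speeds (vis-viva v² = GM(2/r − 1/a_t)): v₁ᵗ = 1.4573e+06 m/s, v₂ᵗ = 364326 m/s.
(a) ΔV₁ = |v₁ᵗ − v₁| ≈ 3.052e+05 m/s = 305.2 km/s.
(b) ΔV₂ = |v₂ − v₂ᵗ| ≈ 2.117e+05 m/s = 211.7 km/s.
(c) ΔV_total = ΔV₁ + ΔV₂ ≈ 5.169e+05 m/s = 516.9 km/s.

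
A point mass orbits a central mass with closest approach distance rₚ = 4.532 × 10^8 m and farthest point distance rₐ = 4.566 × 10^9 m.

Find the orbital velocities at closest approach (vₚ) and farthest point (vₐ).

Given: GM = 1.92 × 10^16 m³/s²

Use the vis-viva equation v² = GM(2/r − 1/a) with a = (rₚ + rₐ)/2 = (4.532e+08 + 4.566e+09)/2 = 2.5096e+09 m.
vₚ = √(GM · (2/rₚ − 1/a)) = √(1.92e+16 · (2/4.532e+08 − 1/2.5096e+09)) m/s ≈ 8780 m/s = 8.78 km/s.
vₐ = √(GM · (2/rₐ − 1/a)) = √(1.92e+16 · (2/4.566e+09 − 1/2.5096e+09)) m/s ≈ 871.4 m/s = 871.4 m/s.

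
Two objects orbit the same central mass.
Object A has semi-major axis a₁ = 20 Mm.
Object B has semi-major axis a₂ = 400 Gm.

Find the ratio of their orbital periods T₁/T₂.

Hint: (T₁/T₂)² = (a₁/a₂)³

Convert to SI: a₁ = 20 Mm = 2e+07 m; a₂ = 400 Gm = 4e+11 m.
From Kepler's third law, (T₁/T₂)² = (a₁/a₂)³, so T₁/T₂ = (a₁/a₂)^(3/2).
a₁/a₂ = 2e+07 / 4e+11 = 5e-05.
T₁/T₂ = (5e-05)^(3/2) ≈ 3.536e-07.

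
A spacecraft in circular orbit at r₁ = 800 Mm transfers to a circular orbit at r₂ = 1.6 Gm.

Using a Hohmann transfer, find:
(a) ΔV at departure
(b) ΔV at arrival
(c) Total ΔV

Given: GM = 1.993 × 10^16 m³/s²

Convert to SI: r₁ = 800 Mm = 8e+08 m; r₂ = 1.6 Gm = 1.6e+09 m.
Transfer semi-major axis: a_t = (r₁ + r₂)/2 = (8e+08 + 1.6e+09)/2 = 1.2e+09 m.
Circular speeds: v₁ = √(GM/r₁) = 4991.24 m/s, v₂ = √(GM/r₂) = 3529.34 m/s.
Transfer speeds (vis-viva v² = GM(2/r − 1/a_t)): v₁ᵗ = 5763.39 m/s, v₂ᵗ = 2881.7 m/s.
(a) ΔV₁ = |v₁ᵗ − v₁| ≈ 772.1 m/s = 772.1 m/s.
(b) ΔV₂ = |v₂ − v₂ᵗ| ≈ 647.6 m/s = 647.6 m/s.
(c) ΔV_total = ΔV₁ + ΔV₂ ≈ 1420 m/s = 1.42 km/s.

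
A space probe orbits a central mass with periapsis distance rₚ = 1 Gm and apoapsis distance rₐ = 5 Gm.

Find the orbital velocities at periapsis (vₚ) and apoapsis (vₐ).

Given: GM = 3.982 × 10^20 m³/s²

Convert to SI: rₚ = 1 Gm = 1e+09 m; rₐ = 5 Gm = 5e+09 m.
Use the vis-viva equation v² = GM(2/r − 1/a) with a = (rₚ + rₐ)/2 = (1e+09 + 5e+09)/2 = 3e+09 m.
vₚ = √(GM · (2/rₚ − 1/a)) = √(3.982e+20 · (2/1e+09 − 1/3e+09)) m/s ≈ 8.147e+05 m/s = 814.7 km/s.
vₐ = √(GM · (2/rₐ − 1/a)) = √(3.982e+20 · (2/5e+09 − 1/3e+09)) m/s ≈ 1.629e+05 m/s = 162.9 km/s.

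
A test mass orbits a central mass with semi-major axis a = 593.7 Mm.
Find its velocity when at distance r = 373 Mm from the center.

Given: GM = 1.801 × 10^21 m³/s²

Convert to SI: a = 593.7 Mm = 5.937e+08 m; r = 373 Mm = 3.73e+08 m.
Vis-viva: v = √(GM · (2/r − 1/a)).
2/r − 1/a = 2/3.73e+08 − 1/5.937e+08 = 3.67758e-09 m⁻¹.
v = √(1.801e+21 · 3.67758e-09) m/s ≈ 2.574e+06 m/s = 2574 km/s.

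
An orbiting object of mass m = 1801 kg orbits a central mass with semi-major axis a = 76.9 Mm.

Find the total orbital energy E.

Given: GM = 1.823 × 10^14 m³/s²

Convert to SI: a = 76.9 Mm = 7.69e+07 m.
E = −GMm / (2a).
E = −1.823e+14 · 1801 / (2 · 7.69e+07) J ≈ -2.135e+09 J = -2.135 GJ.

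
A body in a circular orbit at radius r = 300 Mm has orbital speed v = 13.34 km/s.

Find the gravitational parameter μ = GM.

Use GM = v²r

Convert to SI: r = 300 Mm = 3e+08 m; v = 13.34 km/s = 13340 m/s.
For a circular orbit v² = GM/r, so GM = v² · r.
GM = (13340)² · 3e+08 m³/s² ≈ 5.339e+16 m³/s² = 5.339 × 10^16 m³/s².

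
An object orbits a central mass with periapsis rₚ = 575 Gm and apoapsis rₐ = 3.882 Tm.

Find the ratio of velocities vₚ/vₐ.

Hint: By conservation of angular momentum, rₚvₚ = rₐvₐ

Convert to SI: rₚ = 575 Gm = 5.75e+11 m; rₐ = 3.882 Tm = 3.882e+12 m.
Conservation of angular momentum gives rₚvₚ = rₐvₐ, so vₚ/vₐ = rₐ/rₚ.
vₚ/vₐ = 3.882e+12 / 5.75e+11 ≈ 6.751.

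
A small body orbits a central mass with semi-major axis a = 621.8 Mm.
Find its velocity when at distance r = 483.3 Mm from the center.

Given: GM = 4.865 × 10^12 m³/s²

Convert to SI: a = 621.8 Mm = 6.218e+08 m; r = 483.3 Mm = 4.833e+08 m.
Vis-viva: v = √(GM · (2/r − 1/a)).
2/r − 1/a = 2/4.833e+08 − 1/6.218e+08 = 2.52998e-09 m⁻¹.
v = √(4.865e+12 · 2.52998e-09) m/s ≈ 110.9 m/s = 110.9 m/s.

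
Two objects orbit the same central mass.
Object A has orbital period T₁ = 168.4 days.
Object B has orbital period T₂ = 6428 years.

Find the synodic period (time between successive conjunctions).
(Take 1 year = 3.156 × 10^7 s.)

Convert to SI: T₁ = 168.4 days = 1.45498e+07 s; T₂ = 6428 years = 2.02868e+11 s.
T_syn = |T₁ · T₂ / (T₁ − T₂)|.
T_syn = |1.45498e+07 · 2.02868e+11 / (1.45498e+07 − 2.02868e+11)| s ≈ 1.455e+07 s = 168.4 days.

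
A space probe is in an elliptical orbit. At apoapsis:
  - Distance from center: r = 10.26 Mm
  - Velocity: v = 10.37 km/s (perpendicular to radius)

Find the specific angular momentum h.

Convert to SI: r = 10.26 Mm = 1.026e+07 m; v = 10.37 km/s = 10370 m/s.
With v perpendicular to r, h = r · v.
h = 1.026e+07 · 10370 m²/s ≈ 1.064e+11 m²/s.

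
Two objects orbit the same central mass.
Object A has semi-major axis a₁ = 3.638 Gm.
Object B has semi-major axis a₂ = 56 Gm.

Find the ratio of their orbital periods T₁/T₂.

Convert to SI: a₁ = 3.638 Gm = 3.638e+09 m; a₂ = 56 Gm = 5.6e+10 m.
From Kepler's third law, (T₁/T₂)² = (a₁/a₂)³, so T₁/T₂ = (a₁/a₂)^(3/2).
a₁/a₂ = 3.638e+09 / 5.6e+10 = 0.0649643.
T₁/T₂ = (0.0649643)^(3/2) ≈ 0.01656.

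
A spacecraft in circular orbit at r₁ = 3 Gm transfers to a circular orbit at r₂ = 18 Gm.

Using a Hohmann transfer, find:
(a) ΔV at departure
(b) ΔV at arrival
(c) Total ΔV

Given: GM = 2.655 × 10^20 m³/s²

Convert to SI: r₁ = 3 Gm = 3e+09 m; r₂ = 18 Gm = 1.8e+10 m.
Transfer semi-major axis: a_t = (r₁ + r₂)/2 = (3e+09 + 1.8e+10)/2 = 1.05e+10 m.
Circular speeds: v₁ = √(GM/r₁) = 297489 m/s, v₂ = √(GM/r₂) = 121450 m/s.
Transfer speeds (vis-viva v² = GM(2/r − 1/a_t)): v₁ᵗ = 389505 m/s, v₂ᵗ = 64917.5 m/s.
(a) ΔV₁ = |v₁ᵗ − v₁| ≈ 9.202e+04 m/s = 92.02 km/s.
(b) ΔV₂ = |v₂ − v₂ᵗ| ≈ 5.653e+04 m/s = 56.53 km/s.
(c) ΔV_total = ΔV₁ + ΔV₂ ≈ 1.485e+05 m/s = 148.5 km/s.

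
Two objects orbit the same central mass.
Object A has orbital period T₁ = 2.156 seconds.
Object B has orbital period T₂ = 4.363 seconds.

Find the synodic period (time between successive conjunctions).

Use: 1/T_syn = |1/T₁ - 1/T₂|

T_syn = |T₁ · T₂ / (T₁ − T₂)|.
T_syn = |2.156 · 4.363 / (2.156 − 4.363)| s ≈ 4.262 s = 4.262 seconds.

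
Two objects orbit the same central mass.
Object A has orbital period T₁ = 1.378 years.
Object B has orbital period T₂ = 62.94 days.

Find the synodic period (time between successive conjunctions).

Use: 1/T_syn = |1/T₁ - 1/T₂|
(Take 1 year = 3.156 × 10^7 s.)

Convert to SI: T₁ = 1.378 years = 4.34897e+07 s; T₂ = 62.94 days = 5.43802e+06 s.
T_syn = |T₁ · T₂ / (T₁ − T₂)|.
T_syn = |4.34897e+07 · 5.43802e+06 / (4.34897e+07 − 5.43802e+06)| s ≈ 6.215e+06 s = 71.93 days.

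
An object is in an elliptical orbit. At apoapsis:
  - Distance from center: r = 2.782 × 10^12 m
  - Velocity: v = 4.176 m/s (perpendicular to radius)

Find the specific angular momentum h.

With v perpendicular to r, h = r · v.
h = 2.782e+12 · 4.176 m²/s ≈ 1.162e+13 m²/s.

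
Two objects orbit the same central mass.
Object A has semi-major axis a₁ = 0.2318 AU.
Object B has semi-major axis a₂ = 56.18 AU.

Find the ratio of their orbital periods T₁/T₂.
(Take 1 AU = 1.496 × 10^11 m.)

Convert to SI: a₁ = 0.2318 AU = 3.46773e+10 m; a₂ = 56.18 AU = 8.40453e+12 m.
From Kepler's third law, (T₁/T₂)² = (a₁/a₂)³, so T₁/T₂ = (a₁/a₂)^(3/2).
a₁/a₂ = 3.46773e+10 / 8.40453e+12 = 0.00412602.
T₁/T₂ = (0.00412602)^(3/2) ≈ 0.000265.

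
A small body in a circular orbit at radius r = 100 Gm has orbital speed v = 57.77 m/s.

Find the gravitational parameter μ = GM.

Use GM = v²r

Convert to SI: r = 100 Gm = 1e+11 m.
For a circular orbit v² = GM/r, so GM = v² · r.
GM = (57.77)² · 1e+11 m³/s² ≈ 3.337e+14 m³/s² = 3.337 × 10^14 m³/s².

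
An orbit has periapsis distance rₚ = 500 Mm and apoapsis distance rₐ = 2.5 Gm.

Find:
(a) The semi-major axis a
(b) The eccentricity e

Convert to SI: rₚ = 500 Mm = 5e+08 m; rₐ = 2.5 Gm = 2.5e+09 m.
(a) a = (rₚ + rₐ) / 2 = (5e+08 + 2.5e+09) / 2 ≈ 1.5e+09 m = 1.5 Gm.
(b) e = (rₐ − rₚ) / (rₐ + rₚ) = (2.5e+09 − 5e+08) / (2.5e+09 + 5e+08) ≈ 0.6667.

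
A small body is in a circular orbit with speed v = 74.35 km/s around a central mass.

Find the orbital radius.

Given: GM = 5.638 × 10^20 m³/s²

Convert to SI: v = 74.35 km/s = 74350 m/s.
For a circular orbit, v² = GM / r, so r = GM / v².
r = 5.638e+20 / (74350)² m ≈ 1.02e+11 m = 1.02 × 10^11 m.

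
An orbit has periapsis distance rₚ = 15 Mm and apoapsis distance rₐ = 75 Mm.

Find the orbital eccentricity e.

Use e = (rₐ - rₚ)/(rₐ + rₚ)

Convert to SI: rₚ = 15 Mm = 1.5e+07 m; rₐ = 75 Mm = 7.5e+07 m.
e = (rₐ − rₚ) / (rₐ + rₚ).
e = (7.5e+07 − 1.5e+07) / (7.5e+07 + 1.5e+07) = 6e+07 / 9e+07 ≈ 0.6667.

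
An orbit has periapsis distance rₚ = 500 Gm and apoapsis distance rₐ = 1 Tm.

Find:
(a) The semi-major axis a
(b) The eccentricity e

Convert to SI: rₚ = 500 Gm = 5e+11 m; rₐ = 1 Tm = 1e+12 m.
(a) a = (rₚ + rₐ) / 2 = (5e+11 + 1e+12) / 2 ≈ 7.5e+11 m = 750 Gm.
(b) e = (rₐ − rₚ) / (rₐ + rₚ) = (1e+12 − 5e+11) / (1e+12 + 5e+11) ≈ 0.3333.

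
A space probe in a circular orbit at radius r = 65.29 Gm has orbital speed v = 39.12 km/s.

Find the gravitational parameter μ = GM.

Convert to SI: r = 65.29 Gm = 6.529e+10 m; v = 39.12 km/s = 39120 m/s.
For a circular orbit v² = GM/r, so GM = v² · r.
GM = (39120)² · 6.529e+10 m³/s² ≈ 9.992e+19 m³/s² = 9.992 × 10^19 m³/s².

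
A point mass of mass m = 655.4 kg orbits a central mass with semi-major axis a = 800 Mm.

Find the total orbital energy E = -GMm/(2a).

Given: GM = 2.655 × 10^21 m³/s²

Convert to SI: a = 800 Mm = 8e+08 m.
E = −GMm / (2a).
E = −2.655e+21 · 655.4 / (2 · 8e+08) J ≈ -1.088e+15 J = -1.088 PJ.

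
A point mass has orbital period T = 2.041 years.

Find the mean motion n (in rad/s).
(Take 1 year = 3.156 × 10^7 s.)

Convert to SI: T = 2.041 years = 6.4414e+07 s.
n = 2π / T.
n = 2π / 6.4414e+07 s ≈ 9.754e-08 rad/s.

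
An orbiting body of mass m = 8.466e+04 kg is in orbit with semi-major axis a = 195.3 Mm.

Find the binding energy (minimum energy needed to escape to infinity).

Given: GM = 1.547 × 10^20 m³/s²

Convert to SI: a = 195.3 Mm = 1.953e+08 m.
Total orbital energy is E = −GMm/(2a); binding energy is E_bind = −E = GMm/(2a).
E_bind = 1.547e+20 · 8.466e+04 / (2 · 1.953e+08) J ≈ 3.353e+16 J = 33.53 PJ.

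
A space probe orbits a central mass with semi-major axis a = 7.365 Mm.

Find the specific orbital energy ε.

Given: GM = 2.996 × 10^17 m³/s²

Convert to SI: a = 7.365 Mm = 7.365e+06 m.
ε = −GM / (2a).
ε = −2.996e+17 / (2 · 7.365e+06) J/kg ≈ -2.034e+10 J/kg = -20.34 GJ/kg.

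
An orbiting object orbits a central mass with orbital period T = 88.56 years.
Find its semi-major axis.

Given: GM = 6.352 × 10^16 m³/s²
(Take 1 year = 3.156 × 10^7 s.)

Convert to SI: T = 88.56 years = 2.79495e+09 s.
Invert Kepler's third law: a = (GM · T² / (4π²))^(1/3).
Substituting T = 2.79495e+09 s and GM = 6.352e+16 m³/s²:
a = (6.352e+16 · (2.79495e+09)² / (4π²))^(1/3) m
a ≈ 2.325e+11 m = 232.5 Gm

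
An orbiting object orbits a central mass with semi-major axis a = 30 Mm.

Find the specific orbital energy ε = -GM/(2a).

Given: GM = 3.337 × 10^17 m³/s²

Convert to SI: a = 30 Mm = 3e+07 m.
ε = −GM / (2a).
ε = −3.337e+17 / (2 · 3e+07) J/kg ≈ -5.562e+09 J/kg = -5.562 GJ/kg.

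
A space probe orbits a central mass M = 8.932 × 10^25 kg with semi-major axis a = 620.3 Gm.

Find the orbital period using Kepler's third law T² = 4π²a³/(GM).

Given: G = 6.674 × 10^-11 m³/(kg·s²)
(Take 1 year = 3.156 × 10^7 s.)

Convert to SI: a = 620.3 Gm = 6.203e+11 m.
GM = G · M = 6.674e-11 · 8.932e+25 = 5.96122e+15 m³/s².
Kepler's third law: T = 2π √(a³ / GM).
Substituting a = 6.203e+11 m and GM = 5.96122e+15 m³/s²:
T = 2π √((6.203e+11)³ / 5.96122e+15) s
T ≈ 3.976e+10 s = 1260 years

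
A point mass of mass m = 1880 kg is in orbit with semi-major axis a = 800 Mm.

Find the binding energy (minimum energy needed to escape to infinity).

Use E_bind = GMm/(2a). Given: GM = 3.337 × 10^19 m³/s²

Convert to SI: a = 800 Mm = 8e+08 m.
Total orbital energy is E = −GMm/(2a); binding energy is E_bind = −E = GMm/(2a).
E_bind = 3.337e+19 · 1880 / (2 · 8e+08) J ≈ 3.921e+13 J = 39.21 TJ.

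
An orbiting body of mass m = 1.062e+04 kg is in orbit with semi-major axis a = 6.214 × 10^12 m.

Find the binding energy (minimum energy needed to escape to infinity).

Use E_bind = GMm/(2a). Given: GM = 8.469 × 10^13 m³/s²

Total orbital energy is E = −GMm/(2a); binding energy is E_bind = −E = GMm/(2a).
E_bind = 8.469e+13 · 1.062e+04 / (2 · 6.214e+12) J ≈ 7.237e+04 J = 72.37 kJ.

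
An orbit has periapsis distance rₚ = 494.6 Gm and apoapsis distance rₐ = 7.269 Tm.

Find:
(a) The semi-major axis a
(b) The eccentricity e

Convert to SI: rₚ = 494.6 Gm = 4.946e+11 m; rₐ = 7.269 Tm = 7.269e+12 m.
(a) a = (rₚ + rₐ) / 2 = (4.946e+11 + 7.269e+12) / 2 ≈ 3.882e+12 m = 3.882 Tm.
(b) e = (rₐ − rₚ) / (rₐ + rₚ) = (7.269e+12 − 4.946e+11) / (7.269e+12 + 4.946e+11) ≈ 0.8726.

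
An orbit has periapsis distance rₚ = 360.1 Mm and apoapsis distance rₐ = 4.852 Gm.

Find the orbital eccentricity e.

Convert to SI: rₚ = 360.1 Mm = 3.601e+08 m; rₐ = 4.852 Gm = 4.852e+09 m.
e = (rₐ − rₚ) / (rₐ + rₚ).
e = (4.852e+09 − 3.601e+08) / (4.852e+09 + 3.601e+08) = 4.4919e+09 / 5.2121e+09 ≈ 0.8618.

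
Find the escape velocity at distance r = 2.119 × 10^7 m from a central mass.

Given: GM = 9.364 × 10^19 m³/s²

Escape velocity comes from setting total energy to zero: ½v² − GM/r = 0 ⇒ v_esc = √(2GM / r).
v_esc = √(2 · 9.364e+19 / 2.119e+07) m/s ≈ 2.973e+06 m/s = 2973 km/s.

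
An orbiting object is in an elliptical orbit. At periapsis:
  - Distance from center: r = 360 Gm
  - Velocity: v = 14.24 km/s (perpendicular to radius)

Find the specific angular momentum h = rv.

Convert to SI: r = 360 Gm = 3.6e+11 m; v = 14.24 km/s = 14240 m/s.
With v perpendicular to r, h = r · v.
h = 3.6e+11 · 14240 m²/s ≈ 5.126e+15 m²/s.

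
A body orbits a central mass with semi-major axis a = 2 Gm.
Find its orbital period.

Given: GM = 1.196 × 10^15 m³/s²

Convert to SI: a = 2 Gm = 2e+09 m.
Kepler's third law: T = 2π √(a³ / GM).
Substituting a = 2e+09 m and GM = 1.196e+15 m³/s²:
T = 2π √((2e+09)³ / 1.196e+15) s
T ≈ 1.625e+07 s = 188.1 days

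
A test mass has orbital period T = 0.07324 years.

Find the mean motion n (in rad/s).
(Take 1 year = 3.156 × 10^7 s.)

Convert to SI: T = 0.07324 years = 2.31145e+06 s.
n = 2π / T.
n = 2π / 2.31145e+06 s ≈ 2.718e-06 rad/s.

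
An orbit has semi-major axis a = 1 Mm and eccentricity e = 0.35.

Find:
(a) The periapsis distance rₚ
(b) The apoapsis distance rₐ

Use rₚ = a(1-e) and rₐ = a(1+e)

Convert to SI: a = 1 Mm = 1e+06 m.
(a) rₚ = a(1 − e) = 1e+06 · (1 − 0.35) = 1e+06 · 0.65 ≈ 6.5e+05 m = 650 km.
(b) rₐ = a(1 + e) = 1e+06 · (1 + 0.35) = 1e+06 · 1.35 ≈ 1.35e+06 m = 1.35 Mm.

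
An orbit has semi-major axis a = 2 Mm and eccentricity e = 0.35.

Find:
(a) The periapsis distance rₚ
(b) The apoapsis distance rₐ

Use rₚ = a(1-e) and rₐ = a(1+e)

Convert to SI: a = 2 Mm = 2e+06 m.
(a) rₚ = a(1 − e) = 2e+06 · (1 − 0.35) = 2e+06 · 0.65 ≈ 1.3e+06 m = 1.3 Mm.
(b) rₐ = a(1 + e) = 2e+06 · (1 + 0.35) = 2e+06 · 1.35 ≈ 2.7e+06 m = 2.7 Mm.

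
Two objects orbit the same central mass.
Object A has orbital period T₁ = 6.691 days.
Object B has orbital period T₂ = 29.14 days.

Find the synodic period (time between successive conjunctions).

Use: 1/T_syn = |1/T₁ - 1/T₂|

Convert to SI: T₁ = 6.691 days = 578102 s; T₂ = 29.14 days = 2.5177e+06 s.
T_syn = |T₁ · T₂ / (T₁ − T₂)|.
T_syn = |578102 · 2.5177e+06 / (578102 − 2.5177e+06)| s ≈ 7.504e+05 s = 8.685 days.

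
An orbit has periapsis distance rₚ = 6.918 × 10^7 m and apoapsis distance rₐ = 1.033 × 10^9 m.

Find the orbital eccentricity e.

e = (rₐ − rₚ) / (rₐ + rₚ).
e = (1.033e+09 − 6.918e+07) / (1.033e+09 + 6.918e+07) = 9.6382e+08 / 1.10218e+09 ≈ 0.8745.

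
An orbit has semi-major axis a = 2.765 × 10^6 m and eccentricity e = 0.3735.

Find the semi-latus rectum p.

p = a (1 − e²).
p = 2.765e+06 · (1 − (0.3735)²) = 2.765e+06 · 0.860498 ≈ 2.379e+06 m = 2.379 × 10^6 m.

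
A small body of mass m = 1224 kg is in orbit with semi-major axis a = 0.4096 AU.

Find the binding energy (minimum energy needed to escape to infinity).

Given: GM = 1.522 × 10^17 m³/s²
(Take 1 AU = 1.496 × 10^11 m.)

Convert to SI: a = 0.4096 AU = 6.12762e+10 m.
Total orbital energy is E = −GMm/(2a); binding energy is E_bind = −E = GMm/(2a).
E_bind = 1.522e+17 · 1224 / (2 · 6.12762e+10) J ≈ 1.52e+09 J = 1.52 GJ.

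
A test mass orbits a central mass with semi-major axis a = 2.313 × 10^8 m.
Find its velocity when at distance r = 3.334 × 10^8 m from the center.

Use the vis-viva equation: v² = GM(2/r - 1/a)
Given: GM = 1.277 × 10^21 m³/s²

Vis-viva: v = √(GM · (2/r − 1/a)).
2/r − 1/a = 2/3.334e+08 − 1/2.313e+08 = 1.67541e-09 m⁻¹.
v = √(1.277e+21 · 1.67541e-09) m/s ≈ 1.463e+06 m/s = 1463 km/s.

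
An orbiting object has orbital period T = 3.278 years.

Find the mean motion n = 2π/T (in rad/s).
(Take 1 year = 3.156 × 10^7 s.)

Convert to SI: T = 3.278 years = 1.03454e+08 s.
n = 2π / T.
n = 2π / 1.03454e+08 s ≈ 6.073e-08 rad/s.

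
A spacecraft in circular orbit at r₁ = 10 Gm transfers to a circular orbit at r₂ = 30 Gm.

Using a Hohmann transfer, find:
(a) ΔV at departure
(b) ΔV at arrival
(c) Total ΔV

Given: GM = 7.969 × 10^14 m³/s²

Convert to SI: r₁ = 10 Gm = 1e+10 m; r₂ = 30 Gm = 3e+10 m.
Transfer semi-major axis: a_t = (r₁ + r₂)/2 = (1e+10 + 3e+10)/2 = 2e+10 m.
Circular speeds: v₁ = √(GM/r₁) = 282.294 m/s, v₂ = √(GM/r₂) = 162.983 m/s.
Transfer speeds (vis-viva v² = GM(2/r − 1/a_t)): v₁ᵗ = 345.738 m/s, v₂ᵗ = 115.246 m/s.
(a) ΔV₁ = |v₁ᵗ − v₁| ≈ 63.44 m/s = 63.44 m/s.
(b) ΔV₂ = |v₂ − v₂ᵗ| ≈ 47.74 m/s = 47.74 m/s.
(c) ΔV_total = ΔV₁ + ΔV₂ ≈ 111.2 m/s = 111.2 m/s.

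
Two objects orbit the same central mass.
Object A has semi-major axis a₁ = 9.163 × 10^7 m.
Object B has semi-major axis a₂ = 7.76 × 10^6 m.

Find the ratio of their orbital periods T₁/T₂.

From Kepler's third law, (T₁/T₂)² = (a₁/a₂)³, so T₁/T₂ = (a₁/a₂)^(3/2).
a₁/a₂ = 9.163e+07 / 7.76e+06 = 11.808.
T₁/T₂ = (11.808)^(3/2) ≈ 40.58.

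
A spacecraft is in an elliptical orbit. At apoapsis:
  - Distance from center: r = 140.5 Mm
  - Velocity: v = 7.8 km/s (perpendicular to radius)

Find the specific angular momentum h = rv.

Convert to SI: r = 140.5 Mm = 1.405e+08 m; v = 7.8 km/s = 7800 m/s.
With v perpendicular to r, h = r · v.
h = 1.405e+08 · 7800 m²/s ≈ 1.096e+12 m²/s.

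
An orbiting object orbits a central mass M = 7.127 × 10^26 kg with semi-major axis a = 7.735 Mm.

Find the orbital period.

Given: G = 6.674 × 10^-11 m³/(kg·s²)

Convert to SI: a = 7.735 Mm = 7.735e+06 m.
GM = G · M = 6.674e-11 · 7.127e+26 = 4.75656e+16 m³/s².
Kepler's third law: T = 2π √(a³ / GM).
Substituting a = 7.735e+06 m and GM = 4.75656e+16 m³/s²:
T = 2π √((7.735e+06)³ / 4.75656e+16) s
T ≈ 619.8 s = 10.33 minutes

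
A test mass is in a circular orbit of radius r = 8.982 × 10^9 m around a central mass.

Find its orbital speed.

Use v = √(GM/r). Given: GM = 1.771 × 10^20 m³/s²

For a circular orbit, gravity supplies the centripetal force, so v = √(GM / r).
v = √(1.771e+20 / 8.982e+09) m/s ≈ 1.404e+05 m/s = 140.4 km/s.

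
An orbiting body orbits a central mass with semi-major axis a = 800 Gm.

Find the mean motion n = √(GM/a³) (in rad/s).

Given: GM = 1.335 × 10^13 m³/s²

Convert to SI: a = 800 Gm = 8e+11 m.
n = √(GM / a³).
n = √(1.335e+13 / (8e+11)³) rad/s ≈ 5.106e-12 rad/s.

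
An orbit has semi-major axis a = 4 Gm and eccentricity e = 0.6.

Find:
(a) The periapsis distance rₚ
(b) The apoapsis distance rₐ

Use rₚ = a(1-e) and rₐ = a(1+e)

Convert to SI: a = 4 Gm = 4e+09 m.
(a) rₚ = a(1 − e) = 4e+09 · (1 − 0.6) = 4e+09 · 0.4 ≈ 1.6e+09 m = 1.6 Gm.
(b) rₐ = a(1 + e) = 4e+09 · (1 + 0.6) = 4e+09 · 1.6 ≈ 6.4e+09 m = 6.4 Gm.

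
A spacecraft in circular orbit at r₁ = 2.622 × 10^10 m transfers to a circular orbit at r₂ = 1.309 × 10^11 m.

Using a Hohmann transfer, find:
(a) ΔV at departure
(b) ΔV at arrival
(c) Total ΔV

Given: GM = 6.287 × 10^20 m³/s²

Transfer semi-major axis: a_t = (r₁ + r₂)/2 = (2.622e+10 + 1.309e+11)/2 = 7.856e+10 m.
Circular speeds: v₁ = √(GM/r₁) = 154848 m/s, v₂ = √(GM/r₂) = 69303 m/s.
Transfer speeds (vis-viva v² = GM(2/r − 1/a_t)): v₁ᵗ = 199882 m/s, v₂ᵗ = 40037.6 m/s.
(a) ΔV₁ = |v₁ᵗ − v₁| ≈ 4.503e+04 m/s = 45.03 km/s.
(b) ΔV₂ = |v₂ − v₂ᵗ| ≈ 2.927e+04 m/s = 29.27 km/s.
(c) ΔV_total = ΔV₁ + ΔV₂ ≈ 7.43e+04 m/s = 74.3 km/s.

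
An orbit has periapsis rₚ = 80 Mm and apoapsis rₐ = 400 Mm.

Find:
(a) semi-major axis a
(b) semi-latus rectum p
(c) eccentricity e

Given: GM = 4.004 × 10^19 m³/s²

Convert to SI: rₚ = 80 Mm = 8e+07 m; rₐ = 400 Mm = 4e+08 m.
(a) a = (rₚ + rₐ)/2 = (8e+07 + 4e+08)/2 ≈ 2.4e+08 m
(b) From a = (rₚ + rₐ)/2 = 2.4e+08 m and e = (rₐ − rₚ)/(rₐ + rₚ) = 0.666667, p = a(1 − e²) = 2.4e+08 · (1 − (0.666667)²) ≈ 1.333e+08 m
(c) e = (rₐ − rₚ)/(rₐ + rₚ) = (4e+08 − 8e+07)/(4e+08 + 8e+07) ≈ 0.6667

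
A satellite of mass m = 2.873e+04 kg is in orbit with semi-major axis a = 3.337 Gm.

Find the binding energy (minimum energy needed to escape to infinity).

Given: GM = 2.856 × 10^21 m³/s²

Convert to SI: a = 3.337 Gm = 3.337e+09 m.
Total orbital energy is E = −GMm/(2a); binding energy is E_bind = −E = GMm/(2a).
E_bind = 2.856e+21 · 2.873e+04 / (2 · 3.337e+09) J ≈ 1.229e+16 J = 12.29 PJ.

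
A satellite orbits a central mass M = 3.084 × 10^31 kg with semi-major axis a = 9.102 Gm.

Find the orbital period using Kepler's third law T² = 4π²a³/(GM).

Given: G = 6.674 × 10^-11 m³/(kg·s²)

Convert to SI: a = 9.102 Gm = 9.102e+09 m.
GM = G · M = 6.674e-11 · 3.084e+31 = 2.05826e+21 m³/s².
Kepler's third law: T = 2π √(a³ / GM).
Substituting a = 9.102e+09 m and GM = 2.05826e+21 m³/s²:
T = 2π √((9.102e+09)³ / 2.05826e+21) s
T ≈ 1.203e+05 s = 1.392 days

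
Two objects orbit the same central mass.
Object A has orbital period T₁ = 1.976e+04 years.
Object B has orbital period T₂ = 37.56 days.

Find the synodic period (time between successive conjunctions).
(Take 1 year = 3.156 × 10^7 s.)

Convert to SI: T₁ = 1.976e+04 years = 6.23626e+11 s; T₂ = 37.56 days = 3.24518e+06 s.
T_syn = |T₁ · T₂ / (T₁ − T₂)|.
T_syn = |6.23626e+11 · 3.24518e+06 / (6.23626e+11 − 3.24518e+06)| s ≈ 3.245e+06 s = 37.56 days.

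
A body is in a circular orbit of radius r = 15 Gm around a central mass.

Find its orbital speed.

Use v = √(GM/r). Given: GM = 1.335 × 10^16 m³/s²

Convert to SI: r = 15 Gm = 1.5e+10 m.
For a circular orbit, gravity supplies the centripetal force, so v = √(GM / r).
v = √(1.335e+16 / 1.5e+10) m/s ≈ 943.4 m/s = 943.4 m/s.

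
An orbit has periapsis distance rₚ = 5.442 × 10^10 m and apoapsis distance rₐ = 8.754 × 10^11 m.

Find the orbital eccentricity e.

e = (rₐ − rₚ) / (rₐ + rₚ).
e = (8.754e+11 − 5.442e+10) / (8.754e+11 + 5.442e+10) = 8.2098e+11 / 9.2982e+11 ≈ 0.8829.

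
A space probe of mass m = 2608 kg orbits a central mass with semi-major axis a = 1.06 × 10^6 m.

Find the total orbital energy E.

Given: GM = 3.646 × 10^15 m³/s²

E = −GMm / (2a).
E = −3.646e+15 · 2608 / (2 · 1.06e+06) J ≈ -4.485e+12 J = -4.485 TJ.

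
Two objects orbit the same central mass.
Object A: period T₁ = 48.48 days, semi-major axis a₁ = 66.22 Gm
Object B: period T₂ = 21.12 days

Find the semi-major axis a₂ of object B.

Convert to SI: T₁ = 48.48 days = 4.18867e+06 s; a₁ = 66.22 Gm = 6.622e+10 m; T₂ = 21.12 days = 1.82477e+06 s.
Kepler's third law: (T₁/T₂)² = (a₁/a₂)³ ⇒ a₂ = a₁ · (T₂/T₁)^(2/3).
T₂/T₁ = 1.82477e+06 / 4.18867e+06 = 0.435644.
a₂ = 6.622e+10 · (0.435644)^(2/3) m ≈ 3.805e+10 m = 38.05 Gm.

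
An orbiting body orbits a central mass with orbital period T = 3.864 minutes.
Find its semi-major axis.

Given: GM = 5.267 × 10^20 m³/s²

Convert to SI: T = 3.864 minutes = 231.84 s.
Invert Kepler's third law: a = (GM · T² / (4π²))^(1/3).
Substituting T = 231.84 s and GM = 5.267e+20 m³/s²:
a = (5.267e+20 · (231.84)² / (4π²))^(1/3) m
a ≈ 8.951e+07 m = 89.51 Mm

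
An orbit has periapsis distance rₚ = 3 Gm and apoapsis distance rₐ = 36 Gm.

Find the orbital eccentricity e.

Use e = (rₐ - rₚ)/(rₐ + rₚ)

Convert to SI: rₚ = 3 Gm = 3e+09 m; rₐ = 36 Gm = 3.6e+10 m.
e = (rₐ − rₚ) / (rₐ + rₚ).
e = (3.6e+10 − 3e+09) / (3.6e+10 + 3e+09) = 3.3e+10 / 3.9e+10 ≈ 0.8462.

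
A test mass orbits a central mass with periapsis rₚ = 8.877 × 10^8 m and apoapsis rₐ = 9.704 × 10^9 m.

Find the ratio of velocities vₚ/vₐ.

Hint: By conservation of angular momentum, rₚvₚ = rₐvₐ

Conservation of angular momentum gives rₚvₚ = rₐvₐ, so vₚ/vₐ = rₐ/rₚ.
vₚ/vₐ = 9.704e+09 / 8.877e+08 ≈ 10.93.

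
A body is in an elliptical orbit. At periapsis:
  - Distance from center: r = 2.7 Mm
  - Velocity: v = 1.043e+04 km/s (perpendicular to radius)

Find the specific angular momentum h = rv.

Convert to SI: r = 2.7 Mm = 2.7e+06 m; v = 1.043e+04 km/s = 1.043e+07 m/s.
With v perpendicular to r, h = r · v.
h = 2.7e+06 · 1.043e+07 m²/s ≈ 2.816e+13 m²/s.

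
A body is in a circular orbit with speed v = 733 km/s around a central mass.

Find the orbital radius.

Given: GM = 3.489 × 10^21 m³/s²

Convert to SI: v = 733 km/s = 733000 m/s.
For a circular orbit, v² = GM / r, so r = GM / v².
r = 3.489e+21 / (733000)² m ≈ 6.494e+09 m = 6.494 Gm.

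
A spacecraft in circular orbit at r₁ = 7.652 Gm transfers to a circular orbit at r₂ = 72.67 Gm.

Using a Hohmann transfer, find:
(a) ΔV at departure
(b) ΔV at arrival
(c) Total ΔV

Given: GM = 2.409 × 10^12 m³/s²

Convert to SI: r₁ = 7.652 Gm = 7.652e+09 m; r₂ = 72.67 Gm = 7.267e+10 m.
Transfer semi-major axis: a_t = (r₁ + r₂)/2 = (7.652e+09 + 7.267e+10)/2 = 4.0161e+10 m.
Circular speeds: v₁ = √(GM/r₁) = 17.7432 m/s, v₂ = √(GM/r₂) = 5.75759 m/s.
Transfer speeds (vis-viva v² = GM(2/r − 1/a_t)): v₁ᵗ = 23.8675 m/s, v₂ᵗ = 2.51319 m/s.
(a) ΔV₁ = |v₁ᵗ − v₁| ≈ 6.124 m/s = 6.124 m/s.
(b) ΔV₂ = |v₂ − v₂ᵗ| ≈ 3.244 m/s = 3.244 m/s.
(c) ΔV_total = ΔV₁ + ΔV₂ ≈ 9.369 m/s = 9.369 m/s.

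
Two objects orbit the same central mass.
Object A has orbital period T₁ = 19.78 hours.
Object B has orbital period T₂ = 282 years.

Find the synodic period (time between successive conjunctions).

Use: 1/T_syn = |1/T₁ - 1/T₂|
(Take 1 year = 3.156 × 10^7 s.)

Convert to SI: T₁ = 19.78 hours = 71208 s; T₂ = 282 years = 8.89992e+09 s.
T_syn = |T₁ · T₂ / (T₁ − T₂)|.
T_syn = |71208 · 8.89992e+09 / (71208 − 8.89992e+09)| s ≈ 7.121e+04 s = 19.78 hours.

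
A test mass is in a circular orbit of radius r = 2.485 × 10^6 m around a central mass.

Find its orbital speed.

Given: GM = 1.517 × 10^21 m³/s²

For a circular orbit, gravity supplies the centripetal force, so v = √(GM / r).
v = √(1.517e+21 / 2.485e+06) m/s ≈ 2.471e+07 m/s = 2.471e+04 km/s.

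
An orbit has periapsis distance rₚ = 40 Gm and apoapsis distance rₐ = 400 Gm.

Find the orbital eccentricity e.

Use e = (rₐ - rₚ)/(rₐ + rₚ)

Convert to SI: rₚ = 40 Gm = 4e+10 m; rₐ = 400 Gm = 4e+11 m.
e = (rₐ − rₚ) / (rₐ + rₚ).
e = (4e+11 − 4e+10) / (4e+11 + 4e+10) = 3.6e+11 / 4.4e+11 ≈ 0.8182.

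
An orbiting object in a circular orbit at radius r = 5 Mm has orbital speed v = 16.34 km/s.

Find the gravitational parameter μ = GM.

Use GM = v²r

Convert to SI: r = 5 Mm = 5e+06 m; v = 16.34 km/s = 16340 m/s.
For a circular orbit v² = GM/r, so GM = v² · r.
GM = (16340)² · 5e+06 m³/s² ≈ 1.335e+15 m³/s² = 1.335 × 10^15 m³/s².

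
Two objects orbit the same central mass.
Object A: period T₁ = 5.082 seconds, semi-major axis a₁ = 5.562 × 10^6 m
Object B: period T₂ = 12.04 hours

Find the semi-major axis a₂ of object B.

Convert to SI: T₂ = 12.04 hours = 43344 s.
Kepler's third law: (T₁/T₂)² = (a₁/a₂)³ ⇒ a₂ = a₁ · (T₂/T₁)^(2/3).
T₂/T₁ = 43344 / 5.082 = 8528.93.
a₂ = 5.562e+06 · (8528.93)^(2/3) m ≈ 2.322e+09 m = 2.322 × 10^9 m.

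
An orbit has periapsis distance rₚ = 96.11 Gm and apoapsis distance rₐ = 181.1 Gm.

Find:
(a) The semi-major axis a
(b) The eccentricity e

Convert to SI: rₚ = 96.11 Gm = 9.611e+10 m; rₐ = 181.1 Gm = 1.811e+11 m.
(a) a = (rₚ + rₐ) / 2 = (9.611e+10 + 1.811e+11) / 2 ≈ 1.386e+11 m = 138.6 Gm.
(b) e = (rₐ − rₚ) / (rₐ + rₚ) = (1.811e+11 − 9.611e+10) / (1.811e+11 + 9.611e+10) ≈ 0.3066.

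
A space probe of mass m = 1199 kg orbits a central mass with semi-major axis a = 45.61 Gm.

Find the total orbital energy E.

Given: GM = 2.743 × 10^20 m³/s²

Convert to SI: a = 45.61 Gm = 4.561e+10 m.
E = −GMm / (2a).
E = −2.743e+20 · 1199 / (2 · 4.561e+10) J ≈ -3.605e+12 J = -3.605 TJ.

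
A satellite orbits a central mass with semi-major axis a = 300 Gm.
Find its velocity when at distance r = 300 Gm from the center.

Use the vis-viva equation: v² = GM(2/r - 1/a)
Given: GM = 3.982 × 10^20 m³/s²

Convert to SI: a = 300 Gm = 3e+11 m; r = 300 Gm = 3e+11 m.
Vis-viva: v = √(GM · (2/r − 1/a)).
2/r − 1/a = 2/3e+11 − 1/3e+11 = 3.33333e-12 m⁻¹.
v = √(3.982e+20 · 3.33333e-12) m/s ≈ 3.643e+04 m/s = 36.43 km/s.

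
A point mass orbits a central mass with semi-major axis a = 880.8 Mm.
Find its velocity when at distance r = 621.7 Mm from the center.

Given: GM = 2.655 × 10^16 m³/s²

Convert to SI: a = 880.8 Mm = 8.808e+08 m; r = 621.7 Mm = 6.217e+08 m.
Vis-viva: v = √(GM · (2/r − 1/a)).
2/r − 1/a = 2/6.217e+08 − 1/8.808e+08 = 2.08165e-09 m⁻¹.
v = √(2.655e+16 · 2.08165e-09) m/s ≈ 7434 m/s = 7.434 km/s.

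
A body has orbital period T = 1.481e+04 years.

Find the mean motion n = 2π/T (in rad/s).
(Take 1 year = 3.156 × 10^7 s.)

Convert to SI: T = 1.481e+04 years = 4.67404e+11 s.
n = 2π / T.
n = 2π / 4.67404e+11 s ≈ 1.344e-11 rad/s.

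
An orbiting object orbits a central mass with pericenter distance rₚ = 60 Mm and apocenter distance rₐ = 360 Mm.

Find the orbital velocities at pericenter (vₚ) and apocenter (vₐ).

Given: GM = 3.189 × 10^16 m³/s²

Convert to SI: rₚ = 60 Mm = 6e+07 m; rₐ = 360 Mm = 3.6e+08 m.
Use the vis-viva equation v² = GM(2/r − 1/a) with a = (rₚ + rₐ)/2 = (6e+07 + 3.6e+08)/2 = 2.1e+08 m.
vₚ = √(GM · (2/rₚ − 1/a)) = √(3.189e+16 · (2/6e+07 − 1/2.1e+08)) m/s ≈ 3.019e+04 m/s = 30.19 km/s.
vₐ = √(GM · (2/rₐ − 1/a)) = √(3.189e+16 · (2/3.6e+08 − 1/2.1e+08)) m/s ≈ 5031 m/s = 5.031 km/s.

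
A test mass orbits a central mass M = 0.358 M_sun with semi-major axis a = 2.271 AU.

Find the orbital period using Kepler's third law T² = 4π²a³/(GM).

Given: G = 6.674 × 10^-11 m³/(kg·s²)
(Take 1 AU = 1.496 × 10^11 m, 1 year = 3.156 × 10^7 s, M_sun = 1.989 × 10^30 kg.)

Convert to SI: a = 2.271 AU = 3.39742e+11 m; M = 0.358 M_sun = 7.12062e+29 kg.
GM = G · M = 6.674e-11 · 7.12062e+29 = 4.7523e+19 m³/s².
Kepler's third law: T = 2π √(a³ / GM).
Substituting a = 3.39742e+11 m and GM = 4.7523e+19 m³/s²:
T = 2π √((3.39742e+11)³ / 4.7523e+19) s
T ≈ 1.805e+08 s = 5.719 years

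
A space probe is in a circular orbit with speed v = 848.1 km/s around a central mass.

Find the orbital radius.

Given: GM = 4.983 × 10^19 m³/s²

Convert to SI: v = 848.1 km/s = 848100 m/s.
For a circular orbit, v² = GM / r, so r = GM / v².
r = 4.983e+19 / (848100)² m ≈ 6.928e+07 m = 6.928 × 10^7 m.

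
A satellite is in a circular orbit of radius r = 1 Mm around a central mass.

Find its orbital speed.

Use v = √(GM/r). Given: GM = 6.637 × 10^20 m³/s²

Convert to SI: r = 1 Mm = 1e+06 m.
For a circular orbit, gravity supplies the centripetal force, so v = √(GM / r).
v = √(6.637e+20 / 1e+06) m/s ≈ 2.576e+07 m/s = 2.576e+04 km/s.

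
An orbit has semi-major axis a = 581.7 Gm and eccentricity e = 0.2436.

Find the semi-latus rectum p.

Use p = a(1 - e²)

Convert to SI: a = 581.7 Gm = 5.817e+11 m.
p = a (1 − e²).
p = 5.817e+11 · (1 − (0.2436)²) = 5.817e+11 · 0.940659 ≈ 5.472e+11 m = 547.2 Gm.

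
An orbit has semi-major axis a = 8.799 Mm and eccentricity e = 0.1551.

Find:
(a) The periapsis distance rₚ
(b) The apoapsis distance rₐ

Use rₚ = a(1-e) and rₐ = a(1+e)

Convert to SI: a = 8.799 Mm = 8.799e+06 m.
(a) rₚ = a(1 − e) = 8.799e+06 · (1 − 0.1551) = 8.799e+06 · 0.8449 ≈ 7.434e+06 m = 7.434 Mm.
(b) rₐ = a(1 + e) = 8.799e+06 · (1 + 0.1551) = 8.799e+06 · 1.1551 ≈ 1.016e+07 m = 10.16 Mm.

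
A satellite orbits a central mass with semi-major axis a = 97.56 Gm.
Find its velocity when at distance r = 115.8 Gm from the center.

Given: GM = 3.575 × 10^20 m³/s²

Convert to SI: a = 97.56 Gm = 9.756e+10 m; r = 115.8 Gm = 1.158e+11 m.
Vis-viva: v = √(GM · (2/r − 1/a)).
2/r − 1/a = 2/1.158e+11 − 1/9.756e+10 = 7.02105e-12 m⁻¹.
v = √(3.575e+20 · 7.02105e-12) m/s ≈ 5.01e+04 m/s = 50.1 km/s.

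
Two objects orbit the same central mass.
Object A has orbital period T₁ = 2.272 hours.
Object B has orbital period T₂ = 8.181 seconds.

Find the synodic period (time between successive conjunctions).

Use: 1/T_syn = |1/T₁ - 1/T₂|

Convert to SI: T₁ = 2.272 hours = 8179.2 s.
T_syn = |T₁ · T₂ / (T₁ − T₂)|.
T_syn = |8179.2 · 8.181 / (8179.2 − 8.181)| s ≈ 8.189 s = 8.189 seconds.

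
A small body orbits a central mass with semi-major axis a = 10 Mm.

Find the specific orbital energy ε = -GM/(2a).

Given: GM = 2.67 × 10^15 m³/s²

Convert to SI: a = 10 Mm = 1e+07 m.
ε = −GM / (2a).
ε = −2.67e+15 / (2 · 1e+07) J/kg ≈ -1.335e+08 J/kg = -133.5 MJ/kg.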